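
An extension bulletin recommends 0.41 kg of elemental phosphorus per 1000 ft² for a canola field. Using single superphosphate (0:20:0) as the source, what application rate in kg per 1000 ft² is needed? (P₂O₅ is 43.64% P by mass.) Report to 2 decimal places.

4.70 kg of product per thousand sq ft

As P₂O₅: 0.41 / 0.4364 = 0.939505 kg per 1000 ft².
Product per 1000 ft² = 0.939505 / 20% = 4.69753 kg.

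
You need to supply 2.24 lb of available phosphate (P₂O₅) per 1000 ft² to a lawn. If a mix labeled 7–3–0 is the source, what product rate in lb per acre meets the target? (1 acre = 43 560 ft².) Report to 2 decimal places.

Product per 1000 ft² = 2.24 / 3% = 74.6667 lb.
Convert to per acre: 74.6667 × 43.56 = 3252.48 lb.

3252.48 lb of product per acre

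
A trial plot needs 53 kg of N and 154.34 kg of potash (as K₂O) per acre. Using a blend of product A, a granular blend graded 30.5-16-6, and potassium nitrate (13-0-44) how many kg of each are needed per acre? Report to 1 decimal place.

25.8 kg product A, 347.3 kg potassium nitrate

Per-acre balance (a = product A, b = potassium nitrate):
N: 0.305·a + 0.13·b = 53
K₂O: 0.06·a + 0.44·b = 154.34
Eliminate b: (row1) − 0.13/0.44·(row2) → 0.287273·a = 7.39955, so a = 25.7579.
Then b = (154.34 − 0.06·25.7579) / 0.44 = 347.26.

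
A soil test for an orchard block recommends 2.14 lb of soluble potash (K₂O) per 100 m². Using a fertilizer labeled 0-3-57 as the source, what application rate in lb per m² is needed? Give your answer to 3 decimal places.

Product per 100 m² = 2.14 / 57% = 3.75439 lb.
Convert to per m²: 3.75439 × 0.01 = 0.0375439 lb.

0.038 lb of product per sq m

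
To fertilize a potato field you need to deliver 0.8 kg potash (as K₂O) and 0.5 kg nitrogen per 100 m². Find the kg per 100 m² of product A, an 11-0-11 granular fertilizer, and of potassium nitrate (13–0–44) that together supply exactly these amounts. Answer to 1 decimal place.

Per-100 m² balance (a = product A, b = potassium nitrate):
K₂O: 0.11·a + 0.44·b = 0.8
N: 0.11·a + 0.13·b = 0.5
Eliminate b: (row1) − 0.44/0.13·(row2) → -0.262308·a = -0.892308, so a = 3.40176.
Then b = (0.5 − 0.11·3.40176) / 0.13 = 0.967742.

3.4 kg product A, 1.0 kg potassium nitrate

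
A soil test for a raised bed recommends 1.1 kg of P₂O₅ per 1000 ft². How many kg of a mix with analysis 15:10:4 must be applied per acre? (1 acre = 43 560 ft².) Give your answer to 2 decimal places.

Product per 1000 ft² = 1.1 / 10% = 11 kg.
Convert to per acre: 11 × 43.56 = 479.16 kg.

479.16 kg of product per acre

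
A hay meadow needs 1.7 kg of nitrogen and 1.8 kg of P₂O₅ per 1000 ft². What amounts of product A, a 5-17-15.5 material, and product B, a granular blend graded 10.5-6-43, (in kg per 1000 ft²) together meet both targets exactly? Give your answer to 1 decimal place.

Per-1000 ft² balance (a = product A, b = product B):
N: 0.05·a + 0.105·b = 1.7
P₂O₅: 0.17·a + 0.06·b = 1.8
Eliminate b: (row1) − 0.105/0.06·(row2) → -0.2475·a = -1.45, so a = 5.85859.
Then b = (1.8 − 0.17·5.85859) / 0.06 = 13.4007.

5.9 kg product A, 13.4 kg product B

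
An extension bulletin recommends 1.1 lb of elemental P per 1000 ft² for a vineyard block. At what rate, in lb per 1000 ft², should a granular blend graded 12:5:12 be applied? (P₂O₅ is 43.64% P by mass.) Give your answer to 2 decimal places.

As P₂O₅: 1.1 / 0.4364 = 2.52062 lb per 1000 ft².
Product per 1000 ft² = 2.52062 / 5% = 50.4125 lb.

50.41 lb of product per thousand sq ft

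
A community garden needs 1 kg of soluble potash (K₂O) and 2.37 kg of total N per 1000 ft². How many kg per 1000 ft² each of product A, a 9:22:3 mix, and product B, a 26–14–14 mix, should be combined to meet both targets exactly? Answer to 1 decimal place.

Let a = kg of product A, b = kg of product B (per 1000 ft²).
K₂O: 0.03·a + 0.14·b = 1
N: 0.09·a + 0.26·b = 2.37
Solving simultaneously: a = 14.9583, b = 3.9375.

15.0 kg product A, 3.9 kg product B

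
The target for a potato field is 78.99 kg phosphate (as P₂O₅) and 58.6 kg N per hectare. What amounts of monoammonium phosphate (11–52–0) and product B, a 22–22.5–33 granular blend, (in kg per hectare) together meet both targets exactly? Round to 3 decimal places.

46.769 kg monoammonium phosphate, 242.979 kg product B

Let a = kg of monoammonium phosphate, b = kg of product B (per hectare).
P₂O₅: 0.52·a + 0.225·b = 78.99
N: 0.11·a + 0.22·b = 58.6
Solving simultaneously: a = 46.7685, b = 242.9794.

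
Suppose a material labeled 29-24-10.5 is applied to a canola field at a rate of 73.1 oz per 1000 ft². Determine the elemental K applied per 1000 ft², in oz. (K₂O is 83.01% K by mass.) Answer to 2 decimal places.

K₂O per 1000 ft² = 73.1 × 10.5% = 7.6755 oz.
Elemental K = 7.6755 × 0.8301 = 6.37143 oz per 1000 ft².

6.37 oz K per thousand sq ft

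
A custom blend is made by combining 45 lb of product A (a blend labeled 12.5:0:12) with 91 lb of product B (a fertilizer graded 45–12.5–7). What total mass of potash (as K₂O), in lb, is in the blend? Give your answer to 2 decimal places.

11.77 lb K₂O

K₂O mass = 12%×45 + 7%×91 = 11.77 lb.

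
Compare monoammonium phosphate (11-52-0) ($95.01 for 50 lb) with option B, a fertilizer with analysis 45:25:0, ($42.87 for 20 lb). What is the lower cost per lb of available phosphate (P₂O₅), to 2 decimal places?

$3.65 per lb P₂O₅ (monoammonium phosphate)

monoammonium phosphate: P₂O₅ per bag = 50 × 52% = 26 lb; cost = 95.01 / 26 = $3.6542/lb P₂O₅.
option B: P₂O₅ per bag = 20 × 25% = 5 lb; cost = 42.87 / 5 = $8.5740/lb P₂O₅.
monoammonium phosphate is cheaper.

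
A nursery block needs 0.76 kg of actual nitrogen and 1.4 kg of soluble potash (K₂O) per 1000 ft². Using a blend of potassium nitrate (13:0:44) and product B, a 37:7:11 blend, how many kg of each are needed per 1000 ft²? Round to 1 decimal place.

2.9 kg potassium nitrate, 1.0 kg product B

With a, b = kg per 1000 ft² of potassium nitrate and product B:
N: 0.13·a + 0.37·b = 0.76
K₂O: 0.44·a + 0.11·b = 1.4
Solving simultaneously: a = 2.92525, b = 1.02626.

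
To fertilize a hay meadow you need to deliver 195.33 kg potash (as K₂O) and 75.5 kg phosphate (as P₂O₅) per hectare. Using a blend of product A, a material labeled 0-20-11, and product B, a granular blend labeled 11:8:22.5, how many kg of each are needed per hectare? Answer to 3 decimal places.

37.599 kg product A, 849.751 kg product B

Per-hectare balance (a = product A, b = product B):
K₂O: 0.11·a + 0.225·b = 195.33
P₂O₅: 0.2·a + 0.08·b = 75.5
Eliminate b: (row1) − 0.225/0.08·(row2) → -0.4525·a = -17.0137, so a = 37.5994.
Then b = (75.5 − 0.2·37.5994) / 0.08 = 849.7514.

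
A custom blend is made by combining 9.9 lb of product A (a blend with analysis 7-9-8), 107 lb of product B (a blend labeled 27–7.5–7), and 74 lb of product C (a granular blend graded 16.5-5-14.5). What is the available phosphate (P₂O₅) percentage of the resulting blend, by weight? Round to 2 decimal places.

Total mass = 9.9 + 107 + 74 = 190.9 lb.
P₂O₅ mass = 9%×9.9 + 7.5%×107 + 5%×74 = 12.616 lb.
% P₂O₅ = 12.616 / 190.9 = 6.6087%.

6.61% P₂O₅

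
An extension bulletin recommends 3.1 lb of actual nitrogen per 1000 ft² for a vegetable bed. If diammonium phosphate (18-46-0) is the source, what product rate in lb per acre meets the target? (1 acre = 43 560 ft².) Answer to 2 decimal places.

Product per 1000 ft² = 3.1 / 18% = 17.2222 lb.
Convert to per acre: 17.2222 × 43.56 = 750.2 lb.

750.20 lb of product per acre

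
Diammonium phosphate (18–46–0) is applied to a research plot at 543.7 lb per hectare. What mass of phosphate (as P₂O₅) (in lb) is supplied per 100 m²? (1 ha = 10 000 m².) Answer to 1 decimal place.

P₂O₅ per hectare = 543.7 × 46% = 250.102 lb.
Convert to per 100 m²: 250.102 × 0.01 = 2.50102 lb.

2.5 lb P₂O₅ per hundred sq m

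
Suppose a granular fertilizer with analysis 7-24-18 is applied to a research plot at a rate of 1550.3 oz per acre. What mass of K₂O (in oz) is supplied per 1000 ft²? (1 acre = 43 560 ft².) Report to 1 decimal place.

K₂O per acre = 1550.3 × 18% = 279.054 oz.
Convert to per 1000 ft²: 279.054 × 0.0229568 = 6.4062 oz.

6.4 oz K₂O per thousand sq ft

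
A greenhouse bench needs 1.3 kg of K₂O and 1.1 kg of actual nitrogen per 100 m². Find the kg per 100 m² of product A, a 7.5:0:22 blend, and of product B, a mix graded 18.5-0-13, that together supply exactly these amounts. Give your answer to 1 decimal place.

With a, b = kg per 100 m² of product A and product B:
K₂O: 0.22·a + 0.13·b = 1.3
N: 0.075·a + 0.185·b = 1.1
Eliminate b: (row1) − 0.13/0.185·(row2) → 0.167297·a = 0.527027, so a = 3.15024.
Then b = (1.1 − 0.075·3.15024) / 0.185 = 4.66882.

3.2 kg product A, 4.7 kg product B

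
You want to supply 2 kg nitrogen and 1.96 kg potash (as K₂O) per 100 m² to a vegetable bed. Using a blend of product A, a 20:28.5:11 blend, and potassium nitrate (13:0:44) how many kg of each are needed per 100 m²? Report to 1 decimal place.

8.5 kg product A, 2.3 kg potassium nitrate

Per-100 m² balance (a = product A, b = potassium nitrate):
N: 0.2·a + 0.13·b = 2
K₂O: 0.11·a + 0.44·b = 1.96
Eliminate b: (row1) − 0.13/0.44·(row2) → 0.1675·a = 1.42091, so a = 8.48304.
Then b = (1.96 − 0.11·8.48304) / 0.44 = 2.33379.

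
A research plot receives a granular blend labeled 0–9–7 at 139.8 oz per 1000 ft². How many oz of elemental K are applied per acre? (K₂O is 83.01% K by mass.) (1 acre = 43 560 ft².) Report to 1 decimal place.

353.9 oz K per acre

K₂O per 1000 ft² = 139.8 × 7% = 9.786 oz.
Elemental K = 9.786 × 0.8301 = 8.12336 oz per 1000 ft².
Convert to per acre: 8.12336 × 43.56 = 353.854 oz.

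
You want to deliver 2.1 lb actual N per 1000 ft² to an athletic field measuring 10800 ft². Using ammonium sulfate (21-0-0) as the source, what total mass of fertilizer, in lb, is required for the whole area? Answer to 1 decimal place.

Product per 1000 ft² = 2.1 / 21% = 10 lb.
Total product = 10 × 10800 / 1000 = 108 lb.

108.0 lb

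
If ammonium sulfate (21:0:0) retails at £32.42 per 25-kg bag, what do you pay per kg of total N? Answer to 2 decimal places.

£6.18 per kg N

N in bag = 25 × 21% = 5.25 kg.
Cost per kg N = £32.42 / 5.25 = £6.1752.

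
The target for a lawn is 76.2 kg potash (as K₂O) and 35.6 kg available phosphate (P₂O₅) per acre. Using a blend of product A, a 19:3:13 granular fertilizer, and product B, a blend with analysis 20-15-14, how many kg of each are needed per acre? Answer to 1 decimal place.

421.3 kg product A, 153.1 kg product B

Let a = kg of product A, b = kg of product B (per acre).
K₂O: 0.13·a + 0.14·b = 76.2
P₂O₅: 0.03·a + 0.15·b = 35.6
Eliminate b: (row1) − 0.14/0.15·(row2) → 0.102·a = 42.9733, so a = 421.307.
Then b = (35.6 − 0.03·421.307) / 0.15 = 153.072.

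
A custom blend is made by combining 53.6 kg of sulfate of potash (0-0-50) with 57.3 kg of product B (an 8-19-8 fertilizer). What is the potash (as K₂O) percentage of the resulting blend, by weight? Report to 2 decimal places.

28.30% K₂O

Total mass = 53.6 + 57.3 = 110.9 kg.
K₂O mass = 50%×53.6 + 8%×57.3 = 31.384 kg.
% K₂O = 31.384 / 110.9 = 28.2994%.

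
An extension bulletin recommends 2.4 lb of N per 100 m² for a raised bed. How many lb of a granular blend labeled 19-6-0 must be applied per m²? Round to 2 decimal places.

0.13 lb of product per sq m

Product per 100 m² = 2.4 / 19% = 12.6316 lb.
Convert to per m²: 12.6316 × 0.01 = 0.126316 lb.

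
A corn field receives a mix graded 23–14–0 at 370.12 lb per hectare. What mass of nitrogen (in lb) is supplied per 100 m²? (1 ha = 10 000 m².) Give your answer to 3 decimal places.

0.851 lb N per hundred sq m

nitrogen per hectare = 370.12 × 23% = 85.1276 lb.
Convert to per 100 m²: 85.1276 × 0.01 = 0.851276 lb.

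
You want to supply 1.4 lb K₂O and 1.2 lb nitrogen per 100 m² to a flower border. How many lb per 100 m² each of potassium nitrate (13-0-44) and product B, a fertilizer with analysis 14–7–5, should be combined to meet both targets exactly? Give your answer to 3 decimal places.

2.468 lb potassium nitrate, 6.279 lb product B

Let a = lb of potassium nitrate, b = lb of product B (per 100 m²).
K₂O: 0.44·a + 0.05·b = 1.4
N: 0.13·a + 0.14·b = 1.2
From row1: a = (1.4 − 0.05·b) / 0.44.
Into row2: 0.13·(1.4 − 0.05·b)/0.44 + 0.14·b = 1.2 → b = 6.27949, a = 2.46824.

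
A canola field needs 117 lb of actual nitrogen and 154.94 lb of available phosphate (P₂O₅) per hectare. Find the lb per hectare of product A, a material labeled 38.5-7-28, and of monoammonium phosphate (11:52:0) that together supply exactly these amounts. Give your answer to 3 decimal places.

227.515 lb product A, 267.335 lb monoammonium phosphate

Per-hectare balance (a = product A, b = monoammonium phosphate):
N: 0.385·a + 0.11·b = 117
P₂O₅: 0.07·a + 0.52·b = 154.94
Eliminate a: (row1) − 0.385/0.07·(row2) → -2.75·b = -735.17, so b = 267.3345.
Back-substitute: a = (117 − 0.11·267.3345) / 0.385 = 227.5148.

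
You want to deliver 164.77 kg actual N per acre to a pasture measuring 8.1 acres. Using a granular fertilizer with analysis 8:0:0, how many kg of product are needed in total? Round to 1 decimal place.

16683.0 kg

Product per acre = 164.77 / 8% = 2059.62 kg.
Total product = 2059.62 × 8.1 = 16682.96 kg.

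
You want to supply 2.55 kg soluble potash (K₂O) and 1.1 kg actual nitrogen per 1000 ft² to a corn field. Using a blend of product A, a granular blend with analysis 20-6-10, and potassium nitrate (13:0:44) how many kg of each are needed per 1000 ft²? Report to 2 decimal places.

2.03 kg product A, 5.33 kg potassium nitrate

With a, b = kg per 1000 ft² of product A and potassium nitrate:
K₂O: 0.1·a + 0.44·b = 2.55
N: 0.2·a + 0.13·b = 1.1
Solving simultaneously: a = 2.03333, b = 5.33333.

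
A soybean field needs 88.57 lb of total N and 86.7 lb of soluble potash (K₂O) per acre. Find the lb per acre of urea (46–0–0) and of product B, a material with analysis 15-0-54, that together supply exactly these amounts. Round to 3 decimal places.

With a, b = lb per acre of urea and product B:
N: 0.46·a + 0.15·b = 88.57
K₂O: 0·a + 0.54·b = 86.7
Solving simultaneously: a = 140.1884, b = 160.5556.

140.188 lb urea, 160.556 lb product B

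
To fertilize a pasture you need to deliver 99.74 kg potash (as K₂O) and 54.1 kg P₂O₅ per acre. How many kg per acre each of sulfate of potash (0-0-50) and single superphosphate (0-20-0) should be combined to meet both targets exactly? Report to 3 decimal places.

199.480 kg sulfate of potash, 270.500 kg single superphosphate

Per-acre balance (a = sulfate of potash, b = single superphosphate):
K₂O: 0.5·a + 0·b = 99.74
P₂O₅: 0·a + 0.2·b = 54.1
Solving simultaneously: a = 199.48, b = 270.5.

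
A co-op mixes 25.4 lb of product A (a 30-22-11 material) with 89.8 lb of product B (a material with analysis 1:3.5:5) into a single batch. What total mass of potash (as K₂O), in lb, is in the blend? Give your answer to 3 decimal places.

K₂O mass = 11%×25.4 + 5%×89.8 = 7.284 lb.

7.284 lb K₂O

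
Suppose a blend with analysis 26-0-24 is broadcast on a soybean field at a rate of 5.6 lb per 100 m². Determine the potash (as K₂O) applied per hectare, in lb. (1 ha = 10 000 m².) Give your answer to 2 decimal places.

K₂O per 100 m² = 5.6 × 24% = 1.344 lb.
Convert to per hectare: 1.344 × 100 = 134.4 lb.

134.40 lb K₂O per hectare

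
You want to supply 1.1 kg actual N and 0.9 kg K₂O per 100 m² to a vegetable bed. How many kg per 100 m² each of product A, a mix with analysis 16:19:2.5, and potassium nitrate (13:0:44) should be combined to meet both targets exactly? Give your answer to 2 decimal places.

5.47 kg product A, 1.73 kg potassium nitrate

Per-100 m² balance (a = product A, b = potassium nitrate):
N: 0.16·a + 0.13·b = 1.1
K₂O: 0.025·a + 0.44·b = 0.9
Solving simultaneously: a = 5.46538, b = 1.73492.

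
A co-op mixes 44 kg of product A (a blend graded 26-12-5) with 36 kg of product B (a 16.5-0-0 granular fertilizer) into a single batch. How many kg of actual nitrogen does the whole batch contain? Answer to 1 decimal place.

N mass = 26%×44 + 16.5%×36 = 17.38 kg.

17.4 kg N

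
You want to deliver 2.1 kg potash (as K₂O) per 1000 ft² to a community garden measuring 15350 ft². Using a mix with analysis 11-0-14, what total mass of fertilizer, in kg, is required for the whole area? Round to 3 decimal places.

230.250 kg

Product per 1000 ft² = 2.1 / 14% = 15 kg.
Total product = 15 × 15350 / 1000 = 230.25 kg.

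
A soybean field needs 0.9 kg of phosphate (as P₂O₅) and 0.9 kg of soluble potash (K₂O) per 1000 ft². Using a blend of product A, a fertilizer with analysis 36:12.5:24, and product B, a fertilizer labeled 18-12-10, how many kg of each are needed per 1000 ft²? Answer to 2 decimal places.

Let a = kg of product A, b = kg of product B (per 1000 ft²).
P₂O₅: 0.125·a + 0.12·b = 0.9
K₂O: 0.24·a + 0.1·b = 0.9
Eliminate a: (row1) − 0.125/0.24·(row2) → 0.0679167·b = 0.43125, so b = 6.34969.
Back-substitute: a = (0.9 − 0.12·6.34969) / 0.125 = 1.10429.

1.10 kg product A, 6.35 kg product B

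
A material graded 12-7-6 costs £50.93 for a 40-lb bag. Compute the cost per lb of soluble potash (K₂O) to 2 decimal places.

£21.22 per lb K₂O

K₂O in bag = 40 × 6% = 2.4 lb.
Cost per lb K₂O = £50.93 / 2.4 = £21.2208.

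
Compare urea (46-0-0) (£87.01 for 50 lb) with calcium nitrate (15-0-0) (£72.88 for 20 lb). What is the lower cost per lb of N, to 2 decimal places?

£3.78 per lb N (urea)

urea: N per bag = 50 × 46% = 23 lb; cost = 87.01 / 23 = £3.7830/lb N.
calcium nitrate: N per bag = 20 × 15% = 3 lb; cost = 72.88 / 3 = £24.2933/lb N.
urea is cheaper.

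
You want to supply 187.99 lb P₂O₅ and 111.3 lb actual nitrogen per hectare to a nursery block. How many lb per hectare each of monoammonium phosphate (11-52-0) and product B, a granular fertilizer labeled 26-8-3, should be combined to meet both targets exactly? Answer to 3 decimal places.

Per-hectare balance (a = monoammonium phosphate, b = product B):
P₂O₅: 0.52·a + 0.08·b = 187.99
N: 0.11·a + 0.26·b = 111.3
From row1: a = (187.99 − 0.08·b) / 0.52.
Into row2: 0.11·(187.99 − 0.08·b)/0.52 + 0.26·b = 111.3 → b = 294.2809, a = 316.2453.

316.245 lb monoammonium phosphate, 294.281 lb product B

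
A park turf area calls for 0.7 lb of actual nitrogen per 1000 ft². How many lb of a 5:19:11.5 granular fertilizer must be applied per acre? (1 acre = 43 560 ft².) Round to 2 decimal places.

Product per 1000 ft² = 0.7 / 5% = 14 lb.
Convert to per acre: 14 × 43.56 = 609.84 lb.

609.84 lb of product per acre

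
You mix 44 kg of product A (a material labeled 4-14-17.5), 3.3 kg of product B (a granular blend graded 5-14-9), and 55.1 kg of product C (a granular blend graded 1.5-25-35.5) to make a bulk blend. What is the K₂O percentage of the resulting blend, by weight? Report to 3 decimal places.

Total mass = 44 + 3.3 + 55.1 = 102.4 kg.
K₂O mass = 17.5%×44 + 9%×3.3 + 35.5%×55.1 = 27.5575 kg.
% K₂O = 27.5575 / 102.4 = 26.9116%.

26.912% K₂O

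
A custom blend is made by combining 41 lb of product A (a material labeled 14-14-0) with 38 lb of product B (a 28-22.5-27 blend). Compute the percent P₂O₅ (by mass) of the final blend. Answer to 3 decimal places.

Total mass = 41 + 38 = 79 lb.
P₂O₅ mass = 14%×41 + 22.5%×38 = 14.29 lb.
% P₂O₅ = 14.29 / 79 = 18.0886%.

18.089% P₂O₅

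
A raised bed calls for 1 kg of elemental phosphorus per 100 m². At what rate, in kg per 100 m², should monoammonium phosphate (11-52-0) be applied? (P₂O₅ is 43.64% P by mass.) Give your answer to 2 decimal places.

As P₂O₅: 1 / 0.4364 = 2.29148 kg per 100 m².
Product per 100 m² = 2.29148 / 52% = 4.40668 kg.

4.41 kg of product per hundred sq m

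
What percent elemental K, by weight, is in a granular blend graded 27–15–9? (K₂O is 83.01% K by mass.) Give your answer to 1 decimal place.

%K = 9 × 0.8301 = 7.4709%.

7.5% K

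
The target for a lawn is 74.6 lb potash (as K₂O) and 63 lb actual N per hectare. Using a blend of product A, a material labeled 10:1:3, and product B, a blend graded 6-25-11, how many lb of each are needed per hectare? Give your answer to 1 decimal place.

Per-hectare balance (a = product A, b = product B):
K₂O: 0.03·a + 0.11·b = 74.6
N: 0.1·a + 0.06·b = 63
From row1: a = (74.6 − 0.11·b) / 0.03.
Into row2: 0.1·(74.6 − 0.11·b)/0.03 + 0.06·b = 63 → b = 605.435, a = 266.739.

266.7 lb product A, 605.4 lb product B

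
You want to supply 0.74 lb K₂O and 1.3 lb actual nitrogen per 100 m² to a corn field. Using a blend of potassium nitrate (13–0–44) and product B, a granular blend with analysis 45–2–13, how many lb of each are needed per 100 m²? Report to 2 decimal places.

0.91 lb potassium nitrate, 2.63 lb product B

Let a = lb of potassium nitrate, b = lb of product B (per 100 m²).
K₂O: 0.44·a + 0.13·b = 0.74
N: 0.13·a + 0.45·b = 1.3
Eliminate a: (row1) − 0.44/0.13·(row2) → -1.39308·b = -3.66, so b = 2.62728.
Back-substitute: a = (0.74 − 0.13·2.62728) / 0.44 = 0.905577.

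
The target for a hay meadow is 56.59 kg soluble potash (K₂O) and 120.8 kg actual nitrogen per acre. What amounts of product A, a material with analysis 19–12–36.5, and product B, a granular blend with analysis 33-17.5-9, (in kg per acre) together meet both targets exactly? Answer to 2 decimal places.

Let a = kg of product A, b = kg of product B (per acre).
K₂O: 0.365·a + 0.09·b = 56.59
N: 0.19·a + 0.33·b = 120.8
Eliminate b: (row1) − 0.09/0.33·(row2) → 0.313182·a = 23.6445, so a = 75.4978.
Then b = (120.8 − 0.19·75.4978) / 0.33 = 322.592.

75.50 kg product A, 322.59 kg product B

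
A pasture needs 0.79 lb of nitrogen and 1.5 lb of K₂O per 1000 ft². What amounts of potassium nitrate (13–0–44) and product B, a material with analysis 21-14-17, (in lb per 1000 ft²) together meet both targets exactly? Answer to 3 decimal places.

2.570 lb potassium nitrate, 2.171 lb product B

Let a = lb of potassium nitrate, b = lb of product B (per 1000 ft²).
N: 0.13·a + 0.21·b = 0.79
K₂O: 0.44·a + 0.17·b = 1.5
Eliminate b: (row1) − 0.21/0.17·(row2) → -0.413529·a = -1.06294, so a = 2.57041.
Then b = (1.5 − 0.44·2.57041) / 0.17 = 2.1707.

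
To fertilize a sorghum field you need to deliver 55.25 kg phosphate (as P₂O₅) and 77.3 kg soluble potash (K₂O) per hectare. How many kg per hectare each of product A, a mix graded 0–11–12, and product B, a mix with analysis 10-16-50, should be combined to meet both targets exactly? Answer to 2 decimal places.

Let a = kg of product A, b = kg of product B (per hectare).
P₂O₅: 0.11·a + 0.16·b = 55.25
K₂O: 0.12·a + 0.5·b = 77.3
Eliminate b: (row1) − 0.16/0.5·(row2) → 0.0716·a = 30.514, so a = 426.173.
Then b = (77.3 − 0.12·426.173) / 0.5 = 52.3184.

426.17 kg product A, 52.32 kg product B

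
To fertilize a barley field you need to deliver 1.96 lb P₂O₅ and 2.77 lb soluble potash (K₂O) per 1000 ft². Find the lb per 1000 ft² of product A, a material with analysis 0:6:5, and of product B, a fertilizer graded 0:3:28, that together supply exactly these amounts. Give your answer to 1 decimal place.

30.4 lb product A, 4.5 lb product B

Per-1000 ft² balance (a = product A, b = product B):
P₂O₅: 0.06·a + 0.03·b = 1.96
K₂O: 0.05·a + 0.28·b = 2.77
From row1: a = (1.96 − 0.03·b) / 0.06.
Into row2: 0.05·(1.96 − 0.03·b)/0.06 + 0.28·b = 2.77 → b = 4.45752, a = 30.4379.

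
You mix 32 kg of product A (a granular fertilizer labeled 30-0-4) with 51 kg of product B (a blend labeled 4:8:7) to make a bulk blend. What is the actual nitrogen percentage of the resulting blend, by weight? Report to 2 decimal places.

14.02% N

Total mass = 32 + 51 = 83 kg.
N mass = 30%×32 + 4%×51 = 11.64 kg.
% N = 11.64 / 83 = 14.0241%.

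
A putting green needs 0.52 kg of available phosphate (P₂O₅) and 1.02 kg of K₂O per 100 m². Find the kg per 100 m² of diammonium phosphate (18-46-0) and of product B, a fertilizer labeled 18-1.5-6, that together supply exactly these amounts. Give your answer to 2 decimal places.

0.58 kg diammonium phosphate, 17.00 kg product B

Per-100 m² balance (a = diammonium phosphate, b = product B):
P₂O₅: 0.46·a + 0.015·b = 0.52
K₂O: 0·a + 0.06·b = 1.02
Solving simultaneously: a = 0.576087, b = 17.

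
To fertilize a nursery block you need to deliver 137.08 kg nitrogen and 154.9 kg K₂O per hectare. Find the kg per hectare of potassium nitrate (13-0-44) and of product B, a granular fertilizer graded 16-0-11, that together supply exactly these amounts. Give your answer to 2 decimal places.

With a, b = kg per hectare of potassium nitrate and product B:
N: 0.13·a + 0.16·b = 137.08
K₂O: 0.44·a + 0.11·b = 154.9
From row1: a = (137.08 − 0.16·b) / 0.13.
Into row2: 0.44·(137.08 − 0.16·b)/0.13 + 0.11·b = 154.9 → b = 716.189, a = 172.998.

173.00 kg potassium nitrate, 716.19 kg product B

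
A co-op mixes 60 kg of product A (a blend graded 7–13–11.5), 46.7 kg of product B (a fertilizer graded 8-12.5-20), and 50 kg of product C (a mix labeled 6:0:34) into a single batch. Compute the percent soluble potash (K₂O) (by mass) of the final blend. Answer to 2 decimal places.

21.21% K₂O

Total mass = 60 + 46.7 + 50 = 156.7 kg.
K₂O mass = 11.5%×60 + 20%×46.7 + 34%×50 = 33.24 kg.
% K₂O = 33.24 / 156.7 = 21.2125%.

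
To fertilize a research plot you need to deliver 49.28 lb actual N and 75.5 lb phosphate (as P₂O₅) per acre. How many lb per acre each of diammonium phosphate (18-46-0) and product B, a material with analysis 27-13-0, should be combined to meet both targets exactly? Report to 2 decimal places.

With a, b = lb per acre of diammonium phosphate and product B:
N: 0.18·a + 0.27·b = 49.28
P₂O₅: 0.46·a + 0.13·b = 75.5
From row1: a = (49.28 − 0.27·b) / 0.18.
Into row2: 0.46·(49.28 − 0.27·b)/0.18 + 0.13·b = 75.5 → b = 90.0675, a = 138.677.

138.68 lb diammonium phosphate, 90.07 lb product B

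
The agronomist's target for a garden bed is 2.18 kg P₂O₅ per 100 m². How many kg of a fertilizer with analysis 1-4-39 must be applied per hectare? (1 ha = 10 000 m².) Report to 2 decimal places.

5450.00 kg of product per hectare

Product per 100 m² = 2.18 / 4% = 54.5 kg.
Convert to per hectare: 54.5 × 100 = 5450 kg.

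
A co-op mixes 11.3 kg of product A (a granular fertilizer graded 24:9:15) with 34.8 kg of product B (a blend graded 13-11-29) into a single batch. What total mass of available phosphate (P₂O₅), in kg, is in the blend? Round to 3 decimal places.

4.845 kg P₂O₅

P₂O₅ mass = 9%×11.3 + 11%×34.8 = 4.845 kg.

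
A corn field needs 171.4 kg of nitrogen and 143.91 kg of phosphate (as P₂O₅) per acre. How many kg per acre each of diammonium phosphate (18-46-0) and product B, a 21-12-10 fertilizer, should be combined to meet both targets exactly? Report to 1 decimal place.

128.7 kg diammonium phosphate, 705.9 kg product B

Let a = kg of diammonium phosphate, b = kg of product B (per acre).
N: 0.18·a + 0.21·b = 171.4
P₂O₅: 0.46·a + 0.12·b = 143.91
From row1: a = (171.4 − 0.21·b) / 0.18.
Into row2: 0.46·(171.4 − 0.21·b)/0.18 + 0.12·b = 143.91 → b = 705.869, a = 128.708.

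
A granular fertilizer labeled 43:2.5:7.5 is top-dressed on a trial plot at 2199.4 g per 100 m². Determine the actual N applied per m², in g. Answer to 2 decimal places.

nitrogen per 100 m² = 2199.4 × 43% = 945.742 g.
Convert to per m²: 945.742 × 0.01 = 9.45742 g.

9.46 g N per sq m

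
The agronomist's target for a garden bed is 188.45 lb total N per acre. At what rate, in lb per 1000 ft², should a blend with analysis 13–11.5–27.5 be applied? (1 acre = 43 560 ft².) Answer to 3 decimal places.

Product per acre = 188.45 / 13% = 1449.62 lb.
Convert to per 1000 ft²: 1449.62 × 0.0229568 = 33.2786 lb.

33.279 lb of product per thousand sq ft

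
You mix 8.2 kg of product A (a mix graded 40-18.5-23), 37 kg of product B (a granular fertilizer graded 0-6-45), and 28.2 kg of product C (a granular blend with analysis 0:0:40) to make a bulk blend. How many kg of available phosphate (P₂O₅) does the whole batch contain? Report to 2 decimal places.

P₂O₅ mass = 18.5%×8.2 + 6%×37 + 0%×28.2 = 3.737 kg.

3.74 kg P₂O₅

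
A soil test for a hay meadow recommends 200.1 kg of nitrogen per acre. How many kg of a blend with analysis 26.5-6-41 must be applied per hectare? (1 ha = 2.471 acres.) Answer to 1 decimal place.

Product per acre = 200.1 / 26.5% = 755.094 kg.
Convert to per hectare: 755.094 × 2.471 = 1865.84 kg.

1865.8 kg of product per hectare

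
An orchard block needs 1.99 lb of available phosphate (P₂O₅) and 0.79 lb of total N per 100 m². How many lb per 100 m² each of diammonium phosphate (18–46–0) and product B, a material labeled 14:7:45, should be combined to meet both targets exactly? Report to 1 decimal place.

4.3 lb diammonium phosphate, 0.1 lb product B

Per-100 m² balance (a = diammonium phosphate, b = product B):
P₂O₅: 0.46·a + 0.07·b = 1.99
N: 0.18·a + 0.14·b = 0.79
From row1: a = (1.99 − 0.07·b) / 0.46.
Into row2: 0.18·(1.99 − 0.07·b)/0.46 + 0.14·b = 0.79 → b = 0.100386, a = 4.31081.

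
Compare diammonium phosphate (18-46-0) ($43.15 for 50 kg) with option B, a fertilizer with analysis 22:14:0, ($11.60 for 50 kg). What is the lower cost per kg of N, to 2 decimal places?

$1.05 per kg N (option B)

diammonium phosphate: N per bag = 50 × 18% = 9 kg; cost = 43.15 / 9 = $4.7944/kg N.
option B: N per bag = 50 × 22% = 11 kg; cost = 11.60 / 11 = $1.0545/kg N.
option B is cheaper.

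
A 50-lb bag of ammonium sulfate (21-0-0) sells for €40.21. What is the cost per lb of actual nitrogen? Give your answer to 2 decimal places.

N in bag = 50 × 21% = 10.5 lb.
Cost per lb N = €40.21 / 10.5 = €3.8295.

€3.83 per lb N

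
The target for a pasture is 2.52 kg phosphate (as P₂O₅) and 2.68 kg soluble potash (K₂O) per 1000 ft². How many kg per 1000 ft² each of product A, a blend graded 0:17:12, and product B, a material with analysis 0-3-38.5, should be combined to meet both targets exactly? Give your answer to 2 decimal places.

14.39 kg product A, 2.48 kg product B

Let a = kg of product A, b = kg of product B (per 1000 ft²).
P₂O₅: 0.17·a + 0.03·b = 2.52
K₂O: 0.12·a + 0.385·b = 2.68
Eliminate a: (row1) − 0.17/0.12·(row2) → -0.515417·b = -1.27667, so b = 2.47696.
Back-substitute: a = (2.52 − 0.03·2.47696) / 0.17 = 14.3864.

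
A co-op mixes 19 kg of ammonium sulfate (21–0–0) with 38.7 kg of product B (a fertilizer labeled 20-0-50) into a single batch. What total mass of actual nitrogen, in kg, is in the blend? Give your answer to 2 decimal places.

11.73 kg N

N mass = 21%×19 + 20%×38.7 = 11.73 kg.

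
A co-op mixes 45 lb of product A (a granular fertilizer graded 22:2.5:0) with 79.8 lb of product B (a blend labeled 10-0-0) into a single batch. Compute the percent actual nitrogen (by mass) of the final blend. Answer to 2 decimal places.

Total mass = 45 + 79.8 = 124.8 lb.
N mass = 22%×45 + 10%×79.8 = 17.88 lb.
% N = 17.88 / 124.8 = 14.3269%.

14.33% N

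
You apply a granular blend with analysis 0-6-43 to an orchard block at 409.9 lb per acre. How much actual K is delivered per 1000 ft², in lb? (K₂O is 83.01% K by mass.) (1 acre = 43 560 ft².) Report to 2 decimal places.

3.36 lb K per thousand sq ft

K₂O per acre = 409.9 × 43% = 176.257 lb.
Elemental K = 176.257 × 0.8301 = 146.311 lb per acre.
Convert to per 1000 ft²: 146.311 × 0.0229568 = 3.35884 lb.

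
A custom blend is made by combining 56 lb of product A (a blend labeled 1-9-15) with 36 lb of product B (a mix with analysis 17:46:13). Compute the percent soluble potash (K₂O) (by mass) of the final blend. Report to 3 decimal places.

14.217% K₂O

Total mass = 56 + 36 = 92 lb.
K₂O mass = 15%×56 + 13%×36 = 13.08 lb.
% K₂O = 13.08 / 92 = 14.2174%.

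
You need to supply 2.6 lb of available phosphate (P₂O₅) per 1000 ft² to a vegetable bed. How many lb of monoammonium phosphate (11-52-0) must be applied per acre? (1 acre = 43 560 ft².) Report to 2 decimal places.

Product per 1000 ft² = 2.6 / 52% = 5 lb.
Convert to per acre: 5 × 43.56 = 217.8 lb.

217.80 lb of product per acre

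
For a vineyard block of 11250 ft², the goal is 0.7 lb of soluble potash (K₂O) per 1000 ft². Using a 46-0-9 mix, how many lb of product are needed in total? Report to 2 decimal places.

87.50 lb

Product per 1000 ft² = 0.7 / 9% = 7.77778 lb.
Total product = 7.77778 × 11250 / 1000 = 87.5 lb.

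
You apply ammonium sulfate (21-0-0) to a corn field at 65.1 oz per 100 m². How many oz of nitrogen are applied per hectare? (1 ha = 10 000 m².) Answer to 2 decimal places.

nitrogen per 100 m² = 65.1 × 21% = 13.671 oz.
Convert to per hectare: 13.671 × 100 = 1367.1 oz.

1367.10 oz N per hectare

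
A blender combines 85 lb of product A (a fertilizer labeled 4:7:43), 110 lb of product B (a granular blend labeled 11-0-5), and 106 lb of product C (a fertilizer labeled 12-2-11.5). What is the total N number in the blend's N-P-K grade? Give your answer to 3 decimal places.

9.375% N

Total mass = 85 + 110 + 106 = 301 lb.
N mass = 4%×85 + 11%×110 + 12%×106 = 28.22 lb.
% N = 28.22 / 301 = 9.37542%.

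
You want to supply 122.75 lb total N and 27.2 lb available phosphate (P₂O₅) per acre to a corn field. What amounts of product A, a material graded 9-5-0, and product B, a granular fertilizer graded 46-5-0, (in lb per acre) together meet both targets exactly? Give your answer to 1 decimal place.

Let a = lb of product A, b = lb of product B (per acre).
N: 0.09·a + 0.46·b = 122.75
P₂O₅: 0.05·a + 0.05·b = 27.2
Eliminate b: (row1) − 0.46/0.05·(row2) → -0.37·a = -127.49, so a = 344.568.
Then b = (27.2 − 0.05·344.568) / 0.05 = 199.432.

344.6 lb product A, 199.4 lb product B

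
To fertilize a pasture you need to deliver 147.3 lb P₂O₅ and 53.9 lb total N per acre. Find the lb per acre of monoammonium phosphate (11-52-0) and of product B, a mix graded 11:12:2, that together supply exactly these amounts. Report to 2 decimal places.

Per-acre balance (a = monoammonium phosphate, b = product B):
P₂O₅: 0.52·a + 0.12·b = 147.3
N: 0.11·a + 0.11·b = 53.9
Eliminate a: (row1) − 0.52/0.11·(row2) → -0.4·b = -107.5, so b = 268.75.
Back-substitute: a = (147.3 − 0.12·268.75) / 0.52 = 221.25.

221.25 lb monoammonium phosphate, 268.75 lb product B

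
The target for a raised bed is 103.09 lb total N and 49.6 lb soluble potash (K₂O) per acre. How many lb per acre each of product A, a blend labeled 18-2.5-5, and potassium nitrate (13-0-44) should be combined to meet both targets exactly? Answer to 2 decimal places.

With a, b = lb per acre of product A and potassium nitrate:
N: 0.18·a + 0.13·b = 103.09
K₂O: 0.05·a + 0.44·b = 49.6
Eliminate a: (row1) − 0.18/0.05·(row2) → -1.454·b = -75.47, so b = 51.9051.
Back-substitute: a = (103.09 − 0.13·51.9051) / 0.18 = 535.235.

535.24 lb product A, 51.91 lb potassium nitrate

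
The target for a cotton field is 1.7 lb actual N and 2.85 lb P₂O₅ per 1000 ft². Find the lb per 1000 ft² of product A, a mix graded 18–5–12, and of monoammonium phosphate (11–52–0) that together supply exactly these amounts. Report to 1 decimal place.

With a, b = lb per 1000 ft² of product A and monoammonium phosphate:
N: 0.18·a + 0.11·b = 1.7
P₂O₅: 0.05·a + 0.52·b = 2.85
Solving simultaneously: a = 6.4756, b = 4.85812.

6.5 lb product A, 4.9 lb monoammonium phosphate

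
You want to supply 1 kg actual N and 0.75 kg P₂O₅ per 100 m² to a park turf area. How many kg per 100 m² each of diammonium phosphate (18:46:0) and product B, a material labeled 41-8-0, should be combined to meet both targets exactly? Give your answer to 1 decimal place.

With a, b = kg per 100 m² of diammonium phosphate and product B:
N: 0.18·a + 0.41·b = 1
P₂O₅: 0.46·a + 0.08·b = 0.75
From row1: a = (1 − 0.41·b) / 0.18.
Into row2: 0.46·(1 − 0.41·b)/0.18 + 0.08·b = 0.75 → b = 1.86567, a = 1.30597.

1.3 kg diammonium phosphate, 1.9 kg product B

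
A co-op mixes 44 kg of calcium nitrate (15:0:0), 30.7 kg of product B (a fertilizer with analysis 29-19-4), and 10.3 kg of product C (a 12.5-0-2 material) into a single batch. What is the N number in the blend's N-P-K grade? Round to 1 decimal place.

19.8% N

Total mass = 44 + 30.7 + 10.3 = 85 kg.
N mass = 15%×44 + 29%×30.7 + 12.5%×10.3 = 16.7905 kg.
% N = 16.7905 / 85 = 19.7535%.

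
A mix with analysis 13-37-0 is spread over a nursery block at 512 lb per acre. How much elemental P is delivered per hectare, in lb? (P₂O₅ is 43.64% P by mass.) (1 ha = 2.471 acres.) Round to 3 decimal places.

P₂O₅ per acre = 512 × 37% = 189.44 lb.
Elemental P = 189.44 × 0.4364 = 82.6716 lb per acre.
Convert to per hectare: 82.6716 × 2.471 = 204.2816 lb.

204.282 lb P per hectare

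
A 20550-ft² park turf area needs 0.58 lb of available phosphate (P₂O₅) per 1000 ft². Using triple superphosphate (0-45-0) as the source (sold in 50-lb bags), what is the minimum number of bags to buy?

Product per 1000 ft² = 0.58 / 45% = 1.28889 lb.
Total product = 1.28889 × 20550 / 1000 = 26.4867 lb.
Bags = ⌈26.4867 / 50⌉ = 1.

1 bags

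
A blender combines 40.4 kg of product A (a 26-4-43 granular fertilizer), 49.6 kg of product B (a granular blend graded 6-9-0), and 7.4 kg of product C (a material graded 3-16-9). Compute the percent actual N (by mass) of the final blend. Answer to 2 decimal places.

14.07% N

Total mass = 40.4 + 49.6 + 7.4 = 97.4 kg.
N mass = 26%×40.4 + 6%×49.6 + 3%×7.4 = 13.702 kg.
% N = 13.702 / 97.4 = 14.0678%.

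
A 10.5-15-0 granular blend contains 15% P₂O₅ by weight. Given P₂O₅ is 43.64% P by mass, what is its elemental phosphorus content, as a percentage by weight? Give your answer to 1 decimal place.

6.5% P

%P = 15 × 0.4364 = 6.546%.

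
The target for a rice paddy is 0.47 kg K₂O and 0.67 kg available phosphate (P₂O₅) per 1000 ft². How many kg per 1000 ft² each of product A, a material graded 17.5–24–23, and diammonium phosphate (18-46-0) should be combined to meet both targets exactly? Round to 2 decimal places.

2.04 kg product A, 0.39 kg diammonium phosphate

Let a = kg of product A, b = kg of diammonium phosphate (per 1000 ft²).
K₂O: 0.23·a + 0·b = 0.47
P₂O₅: 0.24·a + 0.46·b = 0.67
Eliminate b: (row1) − 0/0.46·(row2) → 0.23·a = 0.47, so a = 2.04348.
Then b = (0.67 − 0.24·2.04348) / 0.46 = 0.390359.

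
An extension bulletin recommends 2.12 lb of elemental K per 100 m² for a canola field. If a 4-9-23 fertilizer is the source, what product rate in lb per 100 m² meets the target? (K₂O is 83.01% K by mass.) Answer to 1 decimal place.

As K₂O: 2.12 / 0.8301 = 2.55391 lb per 100 m².
Product per 100 m² = 2.55391 / 23% = 11.104 lb.

11.1 lb of product per hundred sq m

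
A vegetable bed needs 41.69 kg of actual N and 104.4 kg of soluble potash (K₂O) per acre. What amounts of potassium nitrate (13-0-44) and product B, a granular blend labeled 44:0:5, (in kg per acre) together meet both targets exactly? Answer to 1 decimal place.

234.4 kg potassium nitrate, 25.5 kg product B

Per-acre balance (a = potassium nitrate, b = product B):
N: 0.13·a + 0.44·b = 41.69
K₂O: 0.44·a + 0.05·b = 104.4
Eliminate b: (row1) − 0.44/0.05·(row2) → -3.742·a = -877.03, so a = 234.375.
Then b = (104.4 − 0.44·234.375) / 0.05 = 25.5029.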